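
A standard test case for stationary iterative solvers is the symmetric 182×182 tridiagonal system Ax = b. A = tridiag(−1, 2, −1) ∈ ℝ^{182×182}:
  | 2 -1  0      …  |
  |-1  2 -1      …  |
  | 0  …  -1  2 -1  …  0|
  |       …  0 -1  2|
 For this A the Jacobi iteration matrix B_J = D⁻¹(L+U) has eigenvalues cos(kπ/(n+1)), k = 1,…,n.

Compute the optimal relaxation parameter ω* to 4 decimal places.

spectrum of D⁻¹(L+U) = {cos(kπ/183) : 1≤k≤182}; ρ_J = cos(π/183) = 0.9999.
root = sin(π/183) = 0.01717  (since 1−cos² = sin²).
So ω* = 2/1.01717 = 1.9662 (Young).
and ρ(B_{ω*}) = 1.9662 − 1 = 0.9662.

ω* = 1.9662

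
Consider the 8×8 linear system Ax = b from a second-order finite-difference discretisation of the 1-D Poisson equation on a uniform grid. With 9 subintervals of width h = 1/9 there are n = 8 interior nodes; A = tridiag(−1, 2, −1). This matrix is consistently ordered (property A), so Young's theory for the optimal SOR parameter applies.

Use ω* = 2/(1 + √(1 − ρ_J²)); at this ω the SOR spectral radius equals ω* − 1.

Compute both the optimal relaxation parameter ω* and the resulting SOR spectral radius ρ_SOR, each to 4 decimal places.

½·tridiag(1,0,1) at n=8: λ_k = cos(kπ/9); max |λ| at k=1 ⇒ ρ_J = cos(π/9) ≈ 0.9397.
root = sin(π/9) = 0.34202  (since 1−cos² = sin²).
[ω*] 2 ÷ (1 + 0.34202) = 2 ÷ 1.34202 = 1.4903.
ρ(B_{ω*}) = ω*−1 = 0.4903

ω* = 1.4903, ρ_SOR = 0.4903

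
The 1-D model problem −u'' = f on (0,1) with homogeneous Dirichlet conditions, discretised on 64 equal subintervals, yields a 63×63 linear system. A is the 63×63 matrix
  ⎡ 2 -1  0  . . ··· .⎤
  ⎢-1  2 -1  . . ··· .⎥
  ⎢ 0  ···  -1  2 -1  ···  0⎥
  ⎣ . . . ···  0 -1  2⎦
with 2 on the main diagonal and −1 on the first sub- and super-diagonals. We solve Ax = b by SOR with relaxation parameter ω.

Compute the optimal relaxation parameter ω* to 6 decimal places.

[ρ_J] n=63: ρ(B_J) = cos(π/(n+1)) = cos(π/64) = 0.998795.
√(1−ρ_J²) = |sin(π/64)| = 0.0490677
ω* = 2 / (1 + 0.0490677) = 2 / 1.0490677 ≈ 1.906455.
At ω = 1.906455 every |λ(B_ω)| = ω−1, so ρ_SOR = 0.906455.

ω* = 1.906455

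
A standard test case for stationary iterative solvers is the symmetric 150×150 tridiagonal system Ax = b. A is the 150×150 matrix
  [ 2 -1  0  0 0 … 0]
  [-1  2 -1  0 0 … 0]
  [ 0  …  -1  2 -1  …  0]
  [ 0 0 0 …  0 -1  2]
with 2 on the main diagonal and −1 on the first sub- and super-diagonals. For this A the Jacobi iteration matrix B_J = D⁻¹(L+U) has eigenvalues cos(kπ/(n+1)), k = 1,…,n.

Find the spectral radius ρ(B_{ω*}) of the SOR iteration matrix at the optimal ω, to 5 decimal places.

ρ_SOR = 0.95924

B_J for the 150×150 system has eigenvalues cos(kπ/151); ρ_J = cos(π/151) = 0.99978.
√(1 − cos²(π/151)) = sin(π/151) ≈ 0.020804.
Then 2/(1+√(1−ρ_J²)) = 2/(1+0.020804); ω* = 2/1.020804 = 1.95924.
ρ_SOR = ω* − 1 ≈ 0.95924.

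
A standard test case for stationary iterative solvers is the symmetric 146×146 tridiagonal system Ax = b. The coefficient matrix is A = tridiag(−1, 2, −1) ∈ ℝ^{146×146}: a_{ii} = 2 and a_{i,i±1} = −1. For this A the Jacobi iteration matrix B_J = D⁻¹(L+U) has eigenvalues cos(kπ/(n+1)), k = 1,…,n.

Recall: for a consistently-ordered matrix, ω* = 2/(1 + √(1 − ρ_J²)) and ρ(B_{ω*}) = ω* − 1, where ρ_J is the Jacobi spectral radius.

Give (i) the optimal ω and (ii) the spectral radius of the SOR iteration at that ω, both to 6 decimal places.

ω* = 1.958155, ρ_SOR = 0.958155

With n=146, ρ(Jacobi) = cos(π/147) = 0.999772.
1 − cos²(π/147) = sin²(π/147) ⇒ √(1−ρ_J²) = sin(π/147) = 0.0213698.
ω* = 2/(1+0.0213698) = 1.958155
ρ_SOR = ω* − 1 ≈ 0.958155.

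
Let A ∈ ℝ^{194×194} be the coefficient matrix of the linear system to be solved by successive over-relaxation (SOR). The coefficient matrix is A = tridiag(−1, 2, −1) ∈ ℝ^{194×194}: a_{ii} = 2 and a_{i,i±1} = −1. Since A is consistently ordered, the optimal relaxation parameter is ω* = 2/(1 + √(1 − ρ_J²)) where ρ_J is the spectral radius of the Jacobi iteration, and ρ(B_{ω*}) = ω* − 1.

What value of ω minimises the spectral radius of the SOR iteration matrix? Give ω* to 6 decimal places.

n=194: λ(B_J) = 1 − λ(A)/2 = cos(kπ/195); k=1 gives ρ_J = 0.999870.
√(1−ρ_J²) simplifies to sin(π/195) = 0.0161100.
Then 2/(1+√(1−ρ_J²)) = 2/(1+0.0161100); ω* = 2/1.0161100 = 1.968291.
[ρ_SOR] ω* − 1 = 0.968291.

ω* = 1.968291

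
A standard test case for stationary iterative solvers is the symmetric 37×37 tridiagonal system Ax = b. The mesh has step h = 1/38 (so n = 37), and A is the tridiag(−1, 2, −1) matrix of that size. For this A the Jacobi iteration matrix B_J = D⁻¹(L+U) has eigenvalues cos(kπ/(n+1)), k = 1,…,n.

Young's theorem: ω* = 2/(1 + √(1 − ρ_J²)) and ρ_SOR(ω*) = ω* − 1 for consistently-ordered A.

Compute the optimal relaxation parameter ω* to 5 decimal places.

ω* = 1.84744

B_J for the 37×37 system has eigenvalues cos(kπ/38); ρ_J = cos(π/38) = 0.99658.
√(1 − cos²(π/38)) = sin(π/38) ≈ 0.082579.
So ω* = 2/1.082579 = 1.84744 (Young).
At ω = 1.84744 every |λ(B_ω)| = ω−1, so ρ_SOR = 0.84744.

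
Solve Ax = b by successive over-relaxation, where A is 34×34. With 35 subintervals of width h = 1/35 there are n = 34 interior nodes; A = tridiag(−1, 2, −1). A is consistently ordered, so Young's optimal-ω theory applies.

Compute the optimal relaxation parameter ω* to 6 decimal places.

ρ_J = max_k |cos(kπ/35)| = cos(π/35) = 0.995974
√(1−ρ_J²) simplifies to sin(π/35) = 0.0896393.
Then 2/(1+√(1−ρ_J²)) = 2/(1+0.0896393); ω* = 2/1.0896393 = 1.835470.
ρ_SOR = ω* − 1 = 1.835470 − 1 = 0.835470.

ω* = 1.835470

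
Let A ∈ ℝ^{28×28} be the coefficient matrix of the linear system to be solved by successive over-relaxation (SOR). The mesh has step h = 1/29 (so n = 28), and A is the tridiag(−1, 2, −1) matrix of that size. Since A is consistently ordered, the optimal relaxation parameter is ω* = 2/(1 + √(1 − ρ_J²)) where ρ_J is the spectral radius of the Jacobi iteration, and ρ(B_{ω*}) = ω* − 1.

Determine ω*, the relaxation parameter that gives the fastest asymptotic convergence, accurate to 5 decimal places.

ω* = 1.80486

½·tridiag(1,0,1) at n=28: λ_k = cos(kπ/29); max |λ| at k=1 ⇒ ρ_J = cos(π/29) ≈ 0.99414.
1 − cos²(π/29) = sin²(π/29) ⇒ √(1−ρ_J²) = sin(π/29) = 0.108119.
So ω* = 2/1.108119 = 1.80486 (Young).
ρ(B_{ω*}) = ω*−1 = 0.80486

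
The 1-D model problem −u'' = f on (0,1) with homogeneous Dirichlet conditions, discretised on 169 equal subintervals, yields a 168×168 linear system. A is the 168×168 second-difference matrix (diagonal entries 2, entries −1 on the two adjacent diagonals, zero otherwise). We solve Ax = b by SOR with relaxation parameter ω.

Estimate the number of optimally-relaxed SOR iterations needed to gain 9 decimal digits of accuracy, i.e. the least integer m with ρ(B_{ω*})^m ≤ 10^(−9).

With n=168, ρ(Jacobi) = cos(π/169) = 0.9998272.
√(1−ρ_J²) = |sin(π/169)| = 0.0185882
ω* = 2/(1+0.0185882) = 1.9635020
and ρ(B_{ω*}) = 1.9635020 − 1 = 0.9635020.
Need (0.9635020)^m ≤ 10^(−9): m ≥ 9·ln10/|ln 0.9635020| = 20.7233/0.0371807 = 557.367 ⇒ m = 558.

m = 558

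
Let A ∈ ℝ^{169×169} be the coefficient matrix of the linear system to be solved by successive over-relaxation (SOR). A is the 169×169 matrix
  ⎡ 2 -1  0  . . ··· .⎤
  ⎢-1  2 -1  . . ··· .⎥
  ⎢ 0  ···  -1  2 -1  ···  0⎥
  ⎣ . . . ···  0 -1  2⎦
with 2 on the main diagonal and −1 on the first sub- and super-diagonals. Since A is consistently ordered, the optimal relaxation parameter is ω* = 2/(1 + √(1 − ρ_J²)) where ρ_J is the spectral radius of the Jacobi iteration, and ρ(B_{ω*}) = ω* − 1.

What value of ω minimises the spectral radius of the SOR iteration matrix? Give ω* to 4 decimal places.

ω* = 1.9637

ρ_J = max_k |cos(kπ/170)| = cos(π/170) = 0.9998
√(1−ρ_J²) = |sin(π/170)| = 0.01848
ω* = 2/(1+0.01848) = 1.9637
ρ_SOR = ω* − 1 ≈ 0.9637.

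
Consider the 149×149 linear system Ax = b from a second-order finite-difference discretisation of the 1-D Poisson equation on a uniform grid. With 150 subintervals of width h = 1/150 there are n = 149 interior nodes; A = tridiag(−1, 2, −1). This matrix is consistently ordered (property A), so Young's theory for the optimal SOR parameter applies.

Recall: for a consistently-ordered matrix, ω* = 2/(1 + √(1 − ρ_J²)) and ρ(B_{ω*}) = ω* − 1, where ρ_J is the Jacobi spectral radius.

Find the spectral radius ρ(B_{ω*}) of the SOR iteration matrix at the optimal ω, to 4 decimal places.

ρ_J = max_k |cos(kπ/150)| = cos(π/150) = 0.9998
√(1−ρ_J²) = |sin(π/150)| = 0.02094
Then 2/(1+√(1−ρ_J²)) = 2/(1+0.02094); ω* = 2/1.02094 = 1.9590.
and ρ(B_{ω*}) = 1.9590 − 1 = 0.9590.

ρ_SOR = 0.9590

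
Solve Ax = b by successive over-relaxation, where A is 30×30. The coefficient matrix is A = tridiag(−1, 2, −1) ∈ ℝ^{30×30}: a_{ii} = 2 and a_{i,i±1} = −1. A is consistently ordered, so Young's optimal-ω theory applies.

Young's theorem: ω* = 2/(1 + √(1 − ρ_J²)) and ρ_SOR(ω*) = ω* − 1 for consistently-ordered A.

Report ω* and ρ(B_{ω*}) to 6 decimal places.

n=30: λ(B_J) = 1 − λ(A)/2 = cos(kπ/31); k=1 gives ρ_J = 0.994869.
root = sin(π/31) = 0.1011683  (since 1−cos² = sin²).
ω* = 2/(1 + 0.1011683) = 2/1.1011683 = 1.816253.
and ρ(B_{ω*}) = 1.816253 − 1 = 0.816253.

ω* = 1.816253, ρ_SOR = 0.816253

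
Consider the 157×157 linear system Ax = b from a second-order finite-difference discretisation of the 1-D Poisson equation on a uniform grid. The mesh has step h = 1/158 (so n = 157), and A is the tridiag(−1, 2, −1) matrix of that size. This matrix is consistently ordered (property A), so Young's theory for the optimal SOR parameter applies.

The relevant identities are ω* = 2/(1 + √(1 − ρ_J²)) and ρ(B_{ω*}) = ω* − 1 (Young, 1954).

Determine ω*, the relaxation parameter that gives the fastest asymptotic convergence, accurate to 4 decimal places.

B_J for the 157×157 system has eigenvalues cos(kπ/158); ρ_J = cos(π/158) = 0.9998.
root = sin(π/158) = 0.01988  (since 1−cos² = sin²).
[ω*] 2 ÷ (1 + 0.01988) = 2 ÷ 1.01988 = 1.9610.
and ρ(B_{ω*}) = 1.9610 − 1 = 0.9610.

ω* = 1.9610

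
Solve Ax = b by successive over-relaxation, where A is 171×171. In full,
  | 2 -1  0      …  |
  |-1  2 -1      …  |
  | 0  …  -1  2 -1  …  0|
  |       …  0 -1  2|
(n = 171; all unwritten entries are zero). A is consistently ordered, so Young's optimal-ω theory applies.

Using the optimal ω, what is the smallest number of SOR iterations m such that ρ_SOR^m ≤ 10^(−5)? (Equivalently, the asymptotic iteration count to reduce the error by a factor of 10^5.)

With n=171, ρ(Jacobi) = cos(π/172) = 0.9998332.
√(1−ρ_J²) = |sin(π/172)| = 0.0182641
ω* = 2/(1 + 0.0182641) = 2/1.0182641 = 1.9641270.
ρ_SOR = ω* − 1 = 1.9641270 − 1 = 0.9641270.
5·ln10 = 11.5129; −ln(0.9641270) = 0.0365323; m = ⌈11.5129/0.0365323⌉ = ⌈315.143⌉ = 316.

m = 316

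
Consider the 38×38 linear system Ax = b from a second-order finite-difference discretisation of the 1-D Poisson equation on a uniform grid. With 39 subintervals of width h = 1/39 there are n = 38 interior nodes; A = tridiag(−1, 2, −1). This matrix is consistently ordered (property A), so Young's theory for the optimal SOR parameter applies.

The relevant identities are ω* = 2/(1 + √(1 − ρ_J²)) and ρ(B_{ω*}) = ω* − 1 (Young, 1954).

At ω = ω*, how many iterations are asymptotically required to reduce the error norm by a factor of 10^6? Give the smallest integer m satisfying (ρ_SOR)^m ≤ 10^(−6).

½·tridiag(1,0,1) at n=38: λ_k = cos(kπ/39); max |λ| at k=1 ⇒ ρ_J = cos(π/39) ≈ 0.9967573.
√(1−ρ_J²) simplifies to sin(π/39) = 0.0804666.
[ω*] 2 ÷ (1 + 0.0804666) = 2 ÷ 1.0804666 = 1.8510521.
Hence ρ(B_{ω*}) = 1.8510521 − 1 = 0.8510521.
ρ_SOR^m ≤ 10^(−6) ⇔ m ≥ 6·ln10/(−ln 0.8510521) = 13.8155/0.161282 = 85.661; m = ⌈85.661⌉ = 86.

m = 86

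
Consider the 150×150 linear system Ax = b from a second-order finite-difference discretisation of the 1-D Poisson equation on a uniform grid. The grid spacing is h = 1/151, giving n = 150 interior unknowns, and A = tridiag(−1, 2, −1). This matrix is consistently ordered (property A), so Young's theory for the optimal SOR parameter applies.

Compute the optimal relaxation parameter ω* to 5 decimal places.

ω* = 1.95924

B_J for the 150×150 system has eigenvalues cos(kπ/151); ρ_J = cos(π/151) = 0.99978.
√(1−ρ_J²) = |sin(π/151)| = 0.020804
ω* = 2/(1 + 0.020804) = 2/1.020804 = 1.95924.
Hence ρ(B_{ω*}) = 1.95924 − 1 = 0.95924.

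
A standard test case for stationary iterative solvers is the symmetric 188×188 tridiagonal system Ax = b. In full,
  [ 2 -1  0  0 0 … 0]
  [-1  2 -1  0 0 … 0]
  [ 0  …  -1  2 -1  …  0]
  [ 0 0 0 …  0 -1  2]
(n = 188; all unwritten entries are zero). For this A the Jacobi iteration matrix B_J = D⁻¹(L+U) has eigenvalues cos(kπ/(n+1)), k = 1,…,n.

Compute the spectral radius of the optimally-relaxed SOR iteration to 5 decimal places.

ρ_SOR = 0.96730

spectrum of D⁻¹(L+U) = {cos(kπ/189) : 1≤k≤188}; ρ_J = cos(π/189) = 0.99986.
√(1 − cos²(π/189)) = sin(π/189) ≈ 0.016621.
ω* = 2 / (1 + 0.016621) = 2 / 1.016621 ≈ 1.96730.
[ρ_SOR] ω* − 1 = 0.96730.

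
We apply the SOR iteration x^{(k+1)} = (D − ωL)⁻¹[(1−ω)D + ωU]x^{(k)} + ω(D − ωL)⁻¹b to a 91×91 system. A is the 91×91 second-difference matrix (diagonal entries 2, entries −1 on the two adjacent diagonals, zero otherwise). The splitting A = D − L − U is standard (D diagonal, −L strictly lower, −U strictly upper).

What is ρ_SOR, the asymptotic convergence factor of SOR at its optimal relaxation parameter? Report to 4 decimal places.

ρ_SOR = 0.9340

ρ_J = max_k |cos(kπ/92)| = cos(π/92) = 0.9994
root = sin(π/92) = 0.03414  (since 1−cos² = sin²).
Then 2/(1+√(1−ρ_J²)) = 2/(1+0.03414); ω* = 2/1.03414 = 1.9340.
[ρ_SOR] ω* − 1 = 0.9340.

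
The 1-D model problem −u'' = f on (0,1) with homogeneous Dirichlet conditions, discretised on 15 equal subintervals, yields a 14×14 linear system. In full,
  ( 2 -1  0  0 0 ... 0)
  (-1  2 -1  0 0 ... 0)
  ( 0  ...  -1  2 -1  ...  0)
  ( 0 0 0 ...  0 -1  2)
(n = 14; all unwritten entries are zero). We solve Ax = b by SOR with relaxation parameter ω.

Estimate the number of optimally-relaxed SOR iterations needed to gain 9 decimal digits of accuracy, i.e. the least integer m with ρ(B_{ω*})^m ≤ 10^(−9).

m = 50

With n=14, ρ(Jacobi) = cos(π/15) = 0.9781476.
√(1−ρ_J²) = |sin(π/15)| = 0.2079117
Then 2/(1+√(1−ρ_J²)) = 2/(1+0.2079117); ω* = 2/1.2079117 = 1.6557502.
and ρ(B_{ω*}) = 1.6557502 − 1 = 0.6557502.
9·ln10 = 20.7233; −ln(0.6557502) = 0.421975; m = ⌈20.7233/0.421975⌉ = ⌈49.110⌉ = 50.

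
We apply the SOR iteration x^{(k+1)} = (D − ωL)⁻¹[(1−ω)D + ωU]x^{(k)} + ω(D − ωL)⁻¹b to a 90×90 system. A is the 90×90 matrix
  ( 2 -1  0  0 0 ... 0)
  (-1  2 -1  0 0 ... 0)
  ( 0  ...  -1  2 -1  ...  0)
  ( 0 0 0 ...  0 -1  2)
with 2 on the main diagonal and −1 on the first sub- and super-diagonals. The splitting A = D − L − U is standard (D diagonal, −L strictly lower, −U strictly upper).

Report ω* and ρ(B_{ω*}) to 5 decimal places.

[ρ_J] n=90: ρ(B_J) = cos(π/(n+1)) = cos(π/91) = 0.99940.
√(1−ρ_J²) simplifies to sin(π/91) = 0.034516.
Then 2/(1+√(1−ρ_J²)) = 2/(1+0.034516); ω* = 2/1.034516 = 1.93327.
Hence ρ(B_{ω*}) = 1.93327 − 1 = 0.93327.

ω* = 1.93327, ρ_SOR = 0.93327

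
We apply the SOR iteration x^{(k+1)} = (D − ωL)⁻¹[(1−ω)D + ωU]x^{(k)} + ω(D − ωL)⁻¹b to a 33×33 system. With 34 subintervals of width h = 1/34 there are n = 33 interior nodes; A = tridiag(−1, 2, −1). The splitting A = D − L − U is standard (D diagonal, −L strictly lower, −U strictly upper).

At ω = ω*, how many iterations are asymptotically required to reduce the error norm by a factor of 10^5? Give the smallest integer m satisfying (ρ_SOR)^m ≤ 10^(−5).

m = 63

With n=33, ρ(Jacobi) = cos(π/34) = 0.9957342.
1 − cos²(π/34) = sin²(π/34) ⇒ √(1−ρ_J²) = sin(π/34) = 0.0922684.
ω* = 2 / (1 + 0.0922684) = 2 / 1.0922684 ≈ 1.8310518.
and ρ(B_{ω*}) = 1.8310518 − 1 = 0.8310518.
(0.8310518)^m ≤ 10^{−5}  ⇒  m·ln(0.8310518) ≤ −5·ln10  ⇒  m ≥ 62.211  ⇒  m = 63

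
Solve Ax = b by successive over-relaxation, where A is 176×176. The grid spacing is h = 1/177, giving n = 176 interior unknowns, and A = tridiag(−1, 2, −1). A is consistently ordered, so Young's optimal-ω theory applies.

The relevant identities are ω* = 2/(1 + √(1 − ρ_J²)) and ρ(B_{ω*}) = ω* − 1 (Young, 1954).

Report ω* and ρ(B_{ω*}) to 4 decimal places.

ω* = 1.9651, ρ_SOR = 0.9651

½·tridiag(1,0,1) at n=176: λ_k = cos(kπ/177); max |λ| at k=1 ⇒ ρ_J = cos(π/177) ≈ 0.9998.
√(1−ρ_J²) = |sin(π/177)| = 0.01775
Then 2/(1+√(1−ρ_J²)) = 2/(1+0.01775); ω* = 2/1.01775 = 1.9651.
At ω = 1.9651 every |λ(B_ω)| = ω−1, so ρ_SOR = 0.9651.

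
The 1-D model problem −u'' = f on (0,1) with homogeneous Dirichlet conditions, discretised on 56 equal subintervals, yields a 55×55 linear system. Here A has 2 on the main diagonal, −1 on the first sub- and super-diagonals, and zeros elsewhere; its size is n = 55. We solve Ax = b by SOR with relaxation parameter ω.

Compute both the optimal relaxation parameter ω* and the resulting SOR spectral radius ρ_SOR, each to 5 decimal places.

½·tridiag(1,0,1) at n=55: λ_k = cos(kπ/56); max |λ| at k=1 ⇒ ρ_J = cos(π/56) ≈ 0.99843.
√(1 − cos²(π/56)) = sin(π/56) ≈ 0.056070.
So ω* = 2/1.056070 = 1.89381 (Young).
[ρ_SOR] ω* − 1 = 0.89381.

ω* = 1.89381, ρ_SOR = 0.89381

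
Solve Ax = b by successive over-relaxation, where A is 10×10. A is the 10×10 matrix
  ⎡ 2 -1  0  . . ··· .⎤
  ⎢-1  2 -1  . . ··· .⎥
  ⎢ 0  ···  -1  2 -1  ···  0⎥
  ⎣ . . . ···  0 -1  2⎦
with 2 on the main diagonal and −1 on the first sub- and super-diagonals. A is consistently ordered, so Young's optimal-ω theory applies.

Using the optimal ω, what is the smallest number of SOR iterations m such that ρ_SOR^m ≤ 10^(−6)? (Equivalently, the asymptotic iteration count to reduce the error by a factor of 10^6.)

[ρ_J] n=10: ρ(B_J) = cos(π/(n+1)) = cos(π/11) = 0.9594930.
root = sin(π/11) = 0.2817326  (since 1−cos² = sin²).
So ω* = 2/1.2817326 = 1.5603879 (Young).
ρ_SOR = ω* − 1 = 1.5603879 − 1 = 0.5603879.
For 6 digits: m = 6·ln10 / (−ln 0.5603879) = 13.8155/0.579126 = 23.856; round up → m = 24.

m = 24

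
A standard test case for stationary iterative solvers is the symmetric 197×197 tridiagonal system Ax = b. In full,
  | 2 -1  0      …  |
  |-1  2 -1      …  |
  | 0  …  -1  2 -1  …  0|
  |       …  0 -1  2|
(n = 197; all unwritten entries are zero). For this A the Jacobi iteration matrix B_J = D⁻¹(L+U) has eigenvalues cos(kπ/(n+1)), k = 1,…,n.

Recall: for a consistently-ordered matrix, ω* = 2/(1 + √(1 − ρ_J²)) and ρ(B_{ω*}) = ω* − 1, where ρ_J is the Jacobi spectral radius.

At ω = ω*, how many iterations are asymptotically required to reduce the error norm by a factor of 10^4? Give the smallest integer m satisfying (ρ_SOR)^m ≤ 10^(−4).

m = 291

With n=197, ρ(Jacobi) = cos(π/198) = 0.9998741.
√(1−ρ_J²) simplifies to sin(π/198) = 0.0158660.
Then 2/(1+√(1−ρ_J²)) = 2/(1+0.0158660); ω* = 2/1.0158660 = 1.9687636.
At ω = 1.9687636 every |λ(B_ω)| = ω−1, so ρ_SOR = 0.9687636.
m ≥ 4·ln10 / (−ln 0.9687636) = 290.229; smallest integer m = 291.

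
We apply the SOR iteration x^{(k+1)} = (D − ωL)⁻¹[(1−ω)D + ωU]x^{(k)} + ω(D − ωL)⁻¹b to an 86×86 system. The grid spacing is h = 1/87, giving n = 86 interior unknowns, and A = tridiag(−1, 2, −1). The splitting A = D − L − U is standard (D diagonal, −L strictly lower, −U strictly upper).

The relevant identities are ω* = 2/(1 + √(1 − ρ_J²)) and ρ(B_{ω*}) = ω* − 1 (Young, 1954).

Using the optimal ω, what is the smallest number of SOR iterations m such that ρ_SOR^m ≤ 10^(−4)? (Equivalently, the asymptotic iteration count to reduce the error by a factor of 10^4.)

m = 128

spectrum of D⁻¹(L+U) = {cos(kπ/87) : 1≤k≤86}; ρ_J = cos(π/87) = 0.9993481.
√(1 − cos²(π/87)) = sin(π/87) ≈ 0.0361024.
Young: ω* = 2/(1+√(1−ρ_J²)) = 2/(1+0.0361024) = 2/1.0361024 = 1.9303111.
At ω = 1.9303111 every |λ(B_ω)| = ω−1, so ρ_SOR = 0.9303111.
Need (0.9303111)^m ≤ 10^(−4): m ≥ 4·ln10/|ln 0.9303111| = 9.21034/0.0722362 = 127.503 ⇒ m = 128.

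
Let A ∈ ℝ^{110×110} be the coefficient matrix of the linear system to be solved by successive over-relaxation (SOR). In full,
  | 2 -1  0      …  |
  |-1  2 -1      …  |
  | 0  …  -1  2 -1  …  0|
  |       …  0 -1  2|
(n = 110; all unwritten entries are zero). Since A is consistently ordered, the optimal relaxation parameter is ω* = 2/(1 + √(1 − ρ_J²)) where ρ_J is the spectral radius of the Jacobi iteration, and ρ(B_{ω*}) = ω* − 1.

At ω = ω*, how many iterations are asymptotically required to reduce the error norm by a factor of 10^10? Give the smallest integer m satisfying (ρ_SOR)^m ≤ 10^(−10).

With n=110, ρ(Jacobi) = cos(π/111) = 0.9995995.
1 − cos²(π/111) = sin²(π/111) ⇒ √(1−ρ_J²) = sin(π/111) = 0.0282989.
Then 2/(1+√(1−ρ_J²)) = 2/(1+0.0282989); ω* = 2/1.0282989 = 1.9449598.
ρ_SOR = ω* − 1 ≈ 0.9449598.
ρ_SOR^m ≤ 10^(−10) ⇔ m ≥ 10·ln10/(−ln 0.9449598) = 23.0259/0.0566129 = 406.725; m = ⌈406.725⌉ = 407.

m = 407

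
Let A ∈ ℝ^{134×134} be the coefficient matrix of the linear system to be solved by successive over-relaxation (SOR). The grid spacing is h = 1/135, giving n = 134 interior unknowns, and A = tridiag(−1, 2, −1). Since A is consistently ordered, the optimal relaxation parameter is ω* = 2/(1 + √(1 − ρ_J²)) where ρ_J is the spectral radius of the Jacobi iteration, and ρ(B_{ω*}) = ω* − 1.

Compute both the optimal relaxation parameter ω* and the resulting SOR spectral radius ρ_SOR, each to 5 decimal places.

spectrum of D⁻¹(L+U) = {cos(kπ/135) : 1≤k≤134}; ρ_J = cos(π/135) = 0.99973.
1 − cos²(π/135) = sin²(π/135) ⇒ √(1−ρ_J²) = sin(π/135) = 0.023269.
ω* = 2/(1+0.023269) = 1.95452
At ω = 1.95452 every |λ(B_ω)| = ω−1, so ρ_SOR = 0.95452.

ω* = 1.95452, ρ_SOR = 0.95452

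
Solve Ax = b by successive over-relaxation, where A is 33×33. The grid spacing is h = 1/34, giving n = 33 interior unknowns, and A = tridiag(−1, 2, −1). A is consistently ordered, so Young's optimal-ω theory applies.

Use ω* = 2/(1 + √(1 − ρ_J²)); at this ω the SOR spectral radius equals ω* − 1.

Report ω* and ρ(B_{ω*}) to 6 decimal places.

ω* = 1.831052, ρ_SOR = 0.831052

spectrum of D⁻¹(L+U) = {cos(kπ/34) : 1≤k≤33}; ρ_J = cos(π/34) = 0.995734.
√(1−ρ_J²) = |sin(π/34)| = 0.0922684
ω* = 2/(1 + 0.0922684) = 2/1.0922684 = 1.831052.
ρ_SOR = ω* − 1 = 1.831052 − 1 = 0.831052.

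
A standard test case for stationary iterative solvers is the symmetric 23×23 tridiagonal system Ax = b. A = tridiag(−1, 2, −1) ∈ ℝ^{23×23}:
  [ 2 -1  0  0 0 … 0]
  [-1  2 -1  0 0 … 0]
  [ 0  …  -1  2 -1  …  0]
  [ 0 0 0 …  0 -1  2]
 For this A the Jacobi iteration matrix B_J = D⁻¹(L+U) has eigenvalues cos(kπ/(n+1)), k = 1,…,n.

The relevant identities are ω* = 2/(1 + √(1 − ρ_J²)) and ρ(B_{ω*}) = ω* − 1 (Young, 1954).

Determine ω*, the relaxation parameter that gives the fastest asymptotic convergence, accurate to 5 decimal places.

ω* = 1.76909

[ρ_J] n=23: ρ(B_J) = cos(π/(n+1)) = cos(π/24) = 0.99144.
√(1−ρ_J²) = |sin(π/24)| = 0.130526
ω* = 2/(1+0.130526) = 1.76909
ρ_SOR = ω* − 1 = 1.76909 − 1 = 0.76909.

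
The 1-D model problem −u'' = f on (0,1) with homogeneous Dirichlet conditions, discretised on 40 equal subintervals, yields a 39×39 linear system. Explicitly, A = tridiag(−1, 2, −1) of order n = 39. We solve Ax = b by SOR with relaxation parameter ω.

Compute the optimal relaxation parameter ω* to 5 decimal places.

ω* = 1.85450

B_J for the 39×39 system has eigenvalues cos(kπ/40); ρ_J = cos(π/40) = 0.99692.
√(1 − cos²(π/40)) = sin(π/40) ≈ 0.078459.
[ω*] 2 ÷ (1 + 0.078459) = 2 ÷ 1.078459 = 1.85450.
Hence ρ(B_{ω*}) = 1.85450 − 1 = 0.85450.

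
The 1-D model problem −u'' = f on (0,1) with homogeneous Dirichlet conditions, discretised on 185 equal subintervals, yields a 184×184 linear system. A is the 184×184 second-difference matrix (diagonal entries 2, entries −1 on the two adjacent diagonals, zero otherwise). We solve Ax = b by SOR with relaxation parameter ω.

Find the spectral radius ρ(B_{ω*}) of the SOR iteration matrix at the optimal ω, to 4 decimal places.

ρ_SOR = 0.9666

B_J for the 184×184 system has eigenvalues cos(kπ/185); ρ_J = cos(π/185) = 0.9999.
√(1−ρ_J²) simplifies to sin(π/185) = 0.01698.
[ω*] 2 ÷ (1 + 0.01698) = 2 ÷ 1.01698 = 1.9666.
and ρ(B_{ω*}) = 1.9666 − 1 = 0.9666.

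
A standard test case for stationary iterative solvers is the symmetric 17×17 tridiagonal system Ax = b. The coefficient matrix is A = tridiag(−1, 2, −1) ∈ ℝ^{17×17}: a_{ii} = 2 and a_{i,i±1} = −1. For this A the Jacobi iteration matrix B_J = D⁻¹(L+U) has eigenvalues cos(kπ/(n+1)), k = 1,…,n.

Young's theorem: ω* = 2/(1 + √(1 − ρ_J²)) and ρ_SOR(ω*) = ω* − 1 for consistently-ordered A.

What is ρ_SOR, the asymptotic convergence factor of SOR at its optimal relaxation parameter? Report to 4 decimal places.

spectrum of D⁻¹(L+U) = {cos(kπ/18) : 1≤k≤17}; ρ_J = cos(π/18) = 0.9848.
root = sin(π/18) = 0.17365  (since 1−cos² = sin²).
ω* = 2/(1 + 0.17365) = 2/1.17365 = 1.7041.
Hence ρ(B_{ω*}) = 1.7041 − 1 = 0.7041.

ρ_SOR = 0.7041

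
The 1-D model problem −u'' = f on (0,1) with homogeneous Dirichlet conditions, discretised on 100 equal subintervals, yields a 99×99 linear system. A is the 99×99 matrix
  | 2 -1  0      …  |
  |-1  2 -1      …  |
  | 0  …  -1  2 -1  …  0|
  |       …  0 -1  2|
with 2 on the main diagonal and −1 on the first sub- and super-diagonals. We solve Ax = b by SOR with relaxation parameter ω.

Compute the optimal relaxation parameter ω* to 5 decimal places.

ω* = 1.93909

With n=99, ρ(Jacobi) = cos(π/100) = 0.99951.
root = sin(π/100) = 0.031411  (since 1−cos² = sin²).
So ω* = 2/1.031411 = 1.93909 (Young).
At ω = 1.93909 every |λ(B_ω)| = ω−1, so ρ_SOR = 0.93909.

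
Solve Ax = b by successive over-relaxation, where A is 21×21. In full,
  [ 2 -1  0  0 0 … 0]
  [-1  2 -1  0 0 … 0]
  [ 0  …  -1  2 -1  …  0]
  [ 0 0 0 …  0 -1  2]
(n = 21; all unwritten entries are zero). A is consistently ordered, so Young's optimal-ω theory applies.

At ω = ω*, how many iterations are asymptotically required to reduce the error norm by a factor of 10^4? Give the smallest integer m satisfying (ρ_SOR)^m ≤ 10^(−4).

n=21: λ(B_J) = 1 − λ(A)/2 = cos(kπ/22); k=1 gives ρ_J = 0.9898214.
root = sin(π/22) = 0.1423148  (since 1−cos² = sin²).
[ω*] 2 ÷ (1 + 0.1423148) = 2 ÷ 1.1423148 = 1.7508309.
At ω = 1.7508309 every |λ(B_ω)| = ω−1, so ρ_SOR = 0.7508309.
Need (0.7508309)^m ≤ 10^(−4): m ≥ 4·ln10/|ln 0.7508309| = 9.21034/0.286575 = 32.139 ⇒ m = 33.

m = 33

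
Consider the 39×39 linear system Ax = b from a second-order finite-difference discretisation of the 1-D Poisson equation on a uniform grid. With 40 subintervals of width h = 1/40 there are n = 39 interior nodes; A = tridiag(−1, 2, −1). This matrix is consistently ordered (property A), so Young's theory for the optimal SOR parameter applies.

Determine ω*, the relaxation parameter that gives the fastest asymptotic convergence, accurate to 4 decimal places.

spectrum of D⁻¹(L+U) = {cos(kπ/40) : 1≤k≤39}; ρ_J = cos(π/40) = 0.9969.
1 − cos²(π/40) = sin²(π/40) ⇒ √(1−ρ_J²) = sin(π/40) = 0.07846.
ω* = 2 / (1 + 0.07846) = 2 / 1.07846 ≈ 1.8545.
ρ(B_{ω*}) = ω*−1 = 0.8545

ω* = 1.8545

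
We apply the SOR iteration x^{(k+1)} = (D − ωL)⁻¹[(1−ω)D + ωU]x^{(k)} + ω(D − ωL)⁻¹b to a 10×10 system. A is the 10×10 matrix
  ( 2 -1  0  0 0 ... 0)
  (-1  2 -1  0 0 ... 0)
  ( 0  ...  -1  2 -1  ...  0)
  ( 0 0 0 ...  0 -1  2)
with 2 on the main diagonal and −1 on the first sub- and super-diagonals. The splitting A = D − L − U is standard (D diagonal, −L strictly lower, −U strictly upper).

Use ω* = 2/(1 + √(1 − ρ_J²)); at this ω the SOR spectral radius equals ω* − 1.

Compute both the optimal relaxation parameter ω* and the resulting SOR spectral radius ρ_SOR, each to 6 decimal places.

n=10: λ(B_J) = 1 − λ(A)/2 = cos(kπ/11); k=1 gives ρ_J = 0.959493.
√(1−ρ_J²) = |sin(π/11)| = 0.2817326
Young: ω* = 2/(1+√(1−ρ_J²)) = 2/(1+0.2817326) = 2/1.2817326 = 1.560388.
ρ(B_{ω*}) = ω*−1 = 0.560388

ω* = 1.560388, ρ_SOR = 0.560388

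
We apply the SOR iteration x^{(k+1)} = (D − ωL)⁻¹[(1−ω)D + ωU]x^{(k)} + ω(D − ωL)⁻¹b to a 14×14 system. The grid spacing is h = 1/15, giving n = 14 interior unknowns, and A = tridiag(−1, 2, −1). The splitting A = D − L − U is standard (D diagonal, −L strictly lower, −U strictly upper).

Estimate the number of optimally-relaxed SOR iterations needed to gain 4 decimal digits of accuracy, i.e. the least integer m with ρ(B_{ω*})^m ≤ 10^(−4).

m = 22

With n=14, ρ(Jacobi) = cos(π/15) = 0.9781476.
√(1−ρ_J²) simplifies to sin(π/15) = 0.2079117.
So ω* = 2/1.2079117 = 1.6557502 (Young).
At ω = 1.6557502 every |λ(B_ω)| = ω−1, so ρ_SOR = 0.6557502.
ρ_SOR^m ≤ 10^(−4) ⇔ m ≥ 4·ln10/(−ln 0.6557502) = 9.21034/0.421975 = 21.827; m = ⌈21.827⌉ = 22.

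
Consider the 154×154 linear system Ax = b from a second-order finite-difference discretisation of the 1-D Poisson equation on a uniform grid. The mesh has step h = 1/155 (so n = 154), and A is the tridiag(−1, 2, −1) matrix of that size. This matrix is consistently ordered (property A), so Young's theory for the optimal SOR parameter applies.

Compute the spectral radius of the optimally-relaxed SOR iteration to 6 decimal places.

ρ_J = max_k |cos(kπ/155)| = cos(π/155) = 0.999795
1 − cos²(π/155) = sin²(π/155) ⇒ √(1−ρ_J²) = sin(π/155) = 0.0202670.
ω* = 2/(1+0.0202670) = 1.960271
Hence ρ(B_{ω*}) = 1.960271 − 1 = 0.960271.

ρ_SOR = 0.960271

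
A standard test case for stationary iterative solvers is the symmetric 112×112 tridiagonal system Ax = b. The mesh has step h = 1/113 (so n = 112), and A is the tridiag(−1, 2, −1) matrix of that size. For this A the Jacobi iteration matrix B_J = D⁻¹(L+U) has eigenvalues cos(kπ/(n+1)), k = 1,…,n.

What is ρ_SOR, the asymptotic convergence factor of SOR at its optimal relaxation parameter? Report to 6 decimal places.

ρ_SOR = 0.945907

ρ_J = max_k |cos(kπ/113)| = cos(π/113) = 0.999614
√(1−ρ_J²) = |sin(π/113)| = 0.0277981
Then 2/(1+√(1−ρ_J²)) = 2/(1+0.0277981); ω* = 2/1.0277981 = 1.945907.
ρ(B_{ω*}) = ω*−1 = 0.945907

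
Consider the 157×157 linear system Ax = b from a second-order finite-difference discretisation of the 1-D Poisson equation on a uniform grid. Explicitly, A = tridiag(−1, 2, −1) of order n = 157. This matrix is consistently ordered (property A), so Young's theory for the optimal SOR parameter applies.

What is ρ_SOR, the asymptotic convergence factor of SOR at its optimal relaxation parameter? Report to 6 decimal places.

ρ_SOR = 0.961011

½·tridiag(1,0,1) at n=157: λ_k = cos(kπ/158); max |λ| at k=1 ⇒ ρ_J = cos(π/158) ≈ 0.999802.
root = sin(π/158) = 0.0198822  (since 1−cos² = sin²).
ω* = 2/(1+0.0198822) = 1.961011
ρ_SOR = ω* − 1 ≈ 0.961011.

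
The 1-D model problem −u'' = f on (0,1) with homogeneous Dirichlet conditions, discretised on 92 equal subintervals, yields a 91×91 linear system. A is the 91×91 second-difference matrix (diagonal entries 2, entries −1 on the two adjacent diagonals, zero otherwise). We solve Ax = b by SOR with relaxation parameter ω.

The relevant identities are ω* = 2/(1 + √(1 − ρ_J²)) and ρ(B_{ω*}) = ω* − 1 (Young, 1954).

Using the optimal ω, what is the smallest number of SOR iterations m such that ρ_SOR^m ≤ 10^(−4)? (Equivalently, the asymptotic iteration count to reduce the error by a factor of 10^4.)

m = 135

½·tridiag(1,0,1) at n=91: λ_k = cos(kπ/92); max |λ| at k=1 ⇒ ρ_J = cos(π/92) ≈ 0.9994170.
√(1−ρ_J²) = |sin(π/92)| = 0.0341411
[ω*] 2 ÷ (1 + 0.0341411) = 2 ÷ 1.0341411 = 1.9339721.
At ω = 1.9339721 every |λ(B_ω)| = ω−1, so ρ_SOR = 0.9339721.
ρ_SOR^m ≤ 10^(−4) ⇔ m ≥ 4·ln10/(−ln 0.9339721) = 9.21034/0.0683087 = 134.834; m = ⌈134.834⌉ = 135.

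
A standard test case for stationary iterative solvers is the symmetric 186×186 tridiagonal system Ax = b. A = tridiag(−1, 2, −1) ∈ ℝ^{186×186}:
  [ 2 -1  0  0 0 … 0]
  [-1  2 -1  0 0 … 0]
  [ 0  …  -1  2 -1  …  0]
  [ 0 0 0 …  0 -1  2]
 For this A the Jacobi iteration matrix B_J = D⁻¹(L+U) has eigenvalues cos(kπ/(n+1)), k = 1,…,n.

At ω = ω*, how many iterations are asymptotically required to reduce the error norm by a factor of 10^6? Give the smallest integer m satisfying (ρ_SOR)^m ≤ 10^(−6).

n=186: λ(B_J) = 1 − λ(A)/2 = cos(kπ/187); k=1 gives ρ_J = 0.9998589.
√(1−ρ_J²) = |sin(π/187)| = 0.0167992
Then 2/(1+√(1−ρ_J²)) = 2/(1+0.0167992); ω* = 2/1.0167992 = 1.9669567.
ρ(B_{ω*}) = ω*−1 = 0.9669567
For 6 digits: m = 6·ln10 / (−ln 0.9669567) = 13.8155/0.0336016 = 411.156; round up → m = 412.

m = 412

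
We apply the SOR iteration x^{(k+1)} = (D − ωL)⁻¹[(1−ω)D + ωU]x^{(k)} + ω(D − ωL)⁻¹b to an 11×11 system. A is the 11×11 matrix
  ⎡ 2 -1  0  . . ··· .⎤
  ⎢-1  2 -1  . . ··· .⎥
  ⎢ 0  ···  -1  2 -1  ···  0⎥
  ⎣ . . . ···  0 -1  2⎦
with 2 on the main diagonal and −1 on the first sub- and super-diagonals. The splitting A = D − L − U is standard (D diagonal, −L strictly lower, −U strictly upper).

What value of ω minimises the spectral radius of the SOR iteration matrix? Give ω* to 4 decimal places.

B_J for the 11×11 system has eigenvalues cos(kπ/12); ρ_J = cos(π/12) = 0.9659.
1 − cos²(π/12) = sin²(π/12) ⇒ √(1−ρ_J²) = sin(π/12) = 0.25882.
ω* = 2/(1+0.25882) = 1.5888
and ρ(B_{ω*}) = 1.5888 − 1 = 0.5888.

ω* = 1.5888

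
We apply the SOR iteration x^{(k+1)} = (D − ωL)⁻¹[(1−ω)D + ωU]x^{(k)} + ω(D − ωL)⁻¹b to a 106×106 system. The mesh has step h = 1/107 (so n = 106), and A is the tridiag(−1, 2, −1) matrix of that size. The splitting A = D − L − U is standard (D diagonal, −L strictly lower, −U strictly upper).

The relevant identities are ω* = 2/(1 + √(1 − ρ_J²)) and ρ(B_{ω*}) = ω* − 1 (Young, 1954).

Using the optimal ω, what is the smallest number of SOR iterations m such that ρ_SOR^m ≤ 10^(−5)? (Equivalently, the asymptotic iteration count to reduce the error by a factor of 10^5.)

ρ_J = max_k |cos(kπ/107)| = cos(π/107) = 0.9995690
√(1−ρ_J²) simplifies to sin(π/107) = 0.0293565.
ω* = 2/(1 + 0.0293565) = 2/1.0293565 = 1.9429615.
At ω = 1.9429615 every |λ(B_ω)| = ω−1, so ρ_SOR = 0.9429615.
(0.9429615)^m ≤ 10^{−5}  ⇒  m·ln(0.9429615) ≤ −5·ln10  ⇒  m ≥ 196.032  ⇒  m = 197

m = 197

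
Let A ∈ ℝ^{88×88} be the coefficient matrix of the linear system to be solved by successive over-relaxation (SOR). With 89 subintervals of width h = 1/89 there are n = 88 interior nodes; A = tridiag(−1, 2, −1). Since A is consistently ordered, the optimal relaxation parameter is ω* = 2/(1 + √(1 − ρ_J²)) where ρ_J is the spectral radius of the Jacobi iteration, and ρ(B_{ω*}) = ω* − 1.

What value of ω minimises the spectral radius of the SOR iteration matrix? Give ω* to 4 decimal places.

B_J for the 88×88 system has eigenvalues cos(kπ/89); ρ_J = cos(π/89) = 0.9994.
√(1 − cos²(π/89)) = sin(π/89) ≈ 0.03529.
[ω*] 2 ÷ (1 + 0.03529) = 2 ÷ 1.03529 = 1.9318.
At ω = 1.9318 every |λ(B_ω)| = ω−1, so ρ_SOR = 0.9318.

ω* = 1.9318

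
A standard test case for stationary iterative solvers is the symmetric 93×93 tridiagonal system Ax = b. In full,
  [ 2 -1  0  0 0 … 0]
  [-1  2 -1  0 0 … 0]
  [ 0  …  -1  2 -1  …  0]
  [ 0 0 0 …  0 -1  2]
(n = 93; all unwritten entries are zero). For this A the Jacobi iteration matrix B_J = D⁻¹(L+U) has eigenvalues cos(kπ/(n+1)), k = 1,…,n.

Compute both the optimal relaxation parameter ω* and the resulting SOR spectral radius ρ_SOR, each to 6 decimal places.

spectrum of D⁻¹(L+U) = {cos(kπ/94) : 1≤k≤93}; ρ_J = cos(π/94) = 0.999442.
1 − cos²(π/94) = sin²(π/94) ⇒ √(1−ρ_J²) = sin(π/94) = 0.0334150.
ω* = 2/(1 + 0.0334150) = 2/1.0334150 = 1.935331.
Hence ρ(B_{ω*}) = 1.935331 − 1 = 0.935331.

ω* = 1.935331, ρ_SOR = 0.935331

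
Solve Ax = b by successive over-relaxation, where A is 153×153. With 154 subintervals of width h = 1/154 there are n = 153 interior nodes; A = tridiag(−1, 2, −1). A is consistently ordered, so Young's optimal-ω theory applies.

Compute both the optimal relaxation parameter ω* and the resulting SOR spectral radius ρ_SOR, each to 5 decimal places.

[ρ_J] n=153: ρ(B_J) = cos(π/(n+1)) = cos(π/154) = 0.99979.
√(1 − cos²(π/154)) = sin(π/154) ≈ 0.020399.
Then 2/(1+√(1−ρ_J²)) = 2/(1+0.020399); ω* = 2/1.020399 = 1.96002.
Hence ρ(B_{ω*}) = 1.96002 − 1 = 0.96002.

ω* = 1.96002, ρ_SOR = 0.96002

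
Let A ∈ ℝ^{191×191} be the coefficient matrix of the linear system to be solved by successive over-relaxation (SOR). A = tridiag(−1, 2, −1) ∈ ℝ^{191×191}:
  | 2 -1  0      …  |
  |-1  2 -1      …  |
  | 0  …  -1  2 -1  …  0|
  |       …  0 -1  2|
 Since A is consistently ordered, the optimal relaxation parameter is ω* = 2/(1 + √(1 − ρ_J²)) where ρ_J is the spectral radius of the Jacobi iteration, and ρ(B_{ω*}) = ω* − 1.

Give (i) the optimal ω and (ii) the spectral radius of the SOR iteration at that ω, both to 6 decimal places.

spectrum of D⁻¹(L+U) = {cos(kπ/192) : 1≤k≤191}; ρ_J = cos(π/192) = 0.999866.
root = sin(π/192) = 0.0163617  (since 1−cos² = sin²).
ω* = 2 / (1 + 0.0163617) = 2 / 1.0163617 ≈ 1.967803.
ρ_SOR = ω* − 1 ≈ 0.967803.

ω* = 1.967803, ρ_SOR = 0.967803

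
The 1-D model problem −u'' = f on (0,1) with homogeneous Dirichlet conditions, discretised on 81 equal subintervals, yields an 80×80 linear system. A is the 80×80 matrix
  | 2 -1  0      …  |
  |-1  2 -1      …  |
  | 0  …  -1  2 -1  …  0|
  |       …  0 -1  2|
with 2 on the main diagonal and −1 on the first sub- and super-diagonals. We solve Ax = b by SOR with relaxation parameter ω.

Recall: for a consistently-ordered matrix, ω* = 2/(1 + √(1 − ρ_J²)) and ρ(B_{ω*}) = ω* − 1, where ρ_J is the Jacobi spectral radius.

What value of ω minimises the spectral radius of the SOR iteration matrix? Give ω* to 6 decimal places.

ω* = 1.925344

spectrum of D⁻¹(L+U) = {cos(kπ/81) : 1≤k≤80}; ρ_J = cos(π/81) = 0.999248.
√(1−ρ_J²) simplifies to sin(π/81) = 0.0387754.
[ω*] 2 ÷ (1 + 0.0387754) = 2 ÷ 1.0387754 = 1.925344.
Hence ρ(B_{ω*}) = 1.925344 − 1 = 0.925344.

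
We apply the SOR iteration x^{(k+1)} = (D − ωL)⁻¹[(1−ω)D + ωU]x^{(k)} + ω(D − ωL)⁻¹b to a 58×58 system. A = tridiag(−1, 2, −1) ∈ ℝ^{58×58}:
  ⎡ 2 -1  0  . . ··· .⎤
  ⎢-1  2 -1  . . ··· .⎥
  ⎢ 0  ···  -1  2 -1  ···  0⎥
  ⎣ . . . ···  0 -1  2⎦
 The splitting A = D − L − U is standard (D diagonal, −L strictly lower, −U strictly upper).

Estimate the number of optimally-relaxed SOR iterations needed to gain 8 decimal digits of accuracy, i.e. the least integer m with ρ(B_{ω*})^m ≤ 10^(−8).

m = 173

½·tridiag(1,0,1) at n=58: λ_k = cos(kπ/59); max |λ| at k=1 ⇒ ρ_J = cos(π/59) ≈ 0.9985827.
1 − cos²(π/59) = sin²(π/59) ⇒ √(1−ρ_J²) = sin(π/59) = 0.0532222.
Then 2/(1+√(1−ρ_J²)) = 2/(1+0.0532222); ω* = 2/1.0532222 = 1.8989345.
[ρ_SOR] ω* − 1 = 0.8989345.
8·ln10 = 18.4207; −ln(0.8989345) = 0.106545; m = ⌈18.4207/0.106545⌉ = ⌈172.891⌉ = 173.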